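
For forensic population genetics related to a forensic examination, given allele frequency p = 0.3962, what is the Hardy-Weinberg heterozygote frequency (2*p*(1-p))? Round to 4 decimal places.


Hardy-Weinberg heterozygote frequency:
q = 1 - p = 1 - 0.3962 = 0.6038
2pq = 2 * 0.3962 * 0.6038 = 0.4785

0.4785


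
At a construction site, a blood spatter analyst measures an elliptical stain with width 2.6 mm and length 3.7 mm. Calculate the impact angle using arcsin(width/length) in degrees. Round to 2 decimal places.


Blood spatter impact angle calculation:
width / length = 2.6 / 3.7 = 0.702703
angle = arcsin(0.702703)
angle = 44.64 degrees

44.64


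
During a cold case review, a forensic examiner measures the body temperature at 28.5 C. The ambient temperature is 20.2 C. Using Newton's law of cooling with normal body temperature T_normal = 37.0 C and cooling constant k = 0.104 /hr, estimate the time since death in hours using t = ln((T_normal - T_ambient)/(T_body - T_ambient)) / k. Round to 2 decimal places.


Using Newton's law of cooling:
t = ln((T_normal - T_ambient) / (T_body - T_ambient)) / k
T_normal - T_ambient = 16.8
T_body - T_ambient = 8.3
Ratio = 2.024096
ln(ratio) = 0.705123
t = 0.705123 / 0.104 = 6.78 hours

6.78


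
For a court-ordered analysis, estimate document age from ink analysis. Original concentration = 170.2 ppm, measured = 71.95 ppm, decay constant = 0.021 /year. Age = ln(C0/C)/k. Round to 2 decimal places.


Document age estimation:
C0/C = 170.2 / 71.95 = 2.365532
ln(C0/C) = 0.861003
t = 0.861003 / 0.021 = 41.00 years

41.00


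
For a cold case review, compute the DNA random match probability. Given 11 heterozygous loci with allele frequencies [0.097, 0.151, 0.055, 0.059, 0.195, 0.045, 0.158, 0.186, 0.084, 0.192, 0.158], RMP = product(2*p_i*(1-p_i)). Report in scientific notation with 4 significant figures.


Computing RMP for 11 loci:
Locus 1: 2 * 0.097 * 0.903 = 0.175182
Locus 2: 2 * 0.151 * 0.849 = 0.256398
Locus 3: 2 * 0.055 * 0.945 = 0.10395
Locus 4: 2 * 0.059 * 0.941 = 0.111038
Locus 5: 2 * 0.195 * 0.805 = 0.31395
Locus 6: 2 * 0.045 * 0.955 = 0.08595
Locus 7: 2 * 0.158 * 0.842 = 0.266072
Locus 8: 2 * 0.186 * 0.814 = 0.302808
Locus 9: 2 * 0.084 * 0.916 = 0.153888
Locus 10: 2 * 0.192 * 0.808 = 0.310272
Locus 11: 2 * 0.158 * 0.842 = 0.266072
RMP = 1.432e-08

1.432e-08


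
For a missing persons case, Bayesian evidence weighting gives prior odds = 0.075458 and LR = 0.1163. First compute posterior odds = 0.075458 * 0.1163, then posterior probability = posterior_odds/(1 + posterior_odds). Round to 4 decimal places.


Bayesian evidence evaluation:
Posterior odds = prior_odds * LR = 0.075458 * 0.1163 = 0.008775765
Posterior probability = posterior_odds / (1 + posterior_odds)
= 0.008775765 / (1 + 0.008775765)
= 0.008775765 / 1.008775765
= 0.0087

0.0087


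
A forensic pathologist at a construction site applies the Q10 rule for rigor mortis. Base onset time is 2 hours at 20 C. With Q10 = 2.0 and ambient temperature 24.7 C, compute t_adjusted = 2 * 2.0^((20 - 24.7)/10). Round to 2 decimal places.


Rigor mortis time adjustment:
Exponent = (T_ref - T_actual) / 10 = (20 - 24.7) / 10 = -0.47
Q10 factor = 2.0^-0.47 = 0.72196
t_adjusted = 2 * 0.72196 = 1.44 hours

1.44


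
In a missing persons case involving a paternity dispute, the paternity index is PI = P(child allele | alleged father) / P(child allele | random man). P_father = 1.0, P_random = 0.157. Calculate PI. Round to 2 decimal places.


Paternity Index calculation:
PI = P(allele|father) / P(allele|random)
PI = 1.0 / 0.157
PI = 6.37

6.37


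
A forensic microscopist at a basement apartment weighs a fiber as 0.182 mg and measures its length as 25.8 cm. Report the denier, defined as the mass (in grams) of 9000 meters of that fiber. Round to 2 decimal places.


Denier calculation:
Mass in grams = 0.182 mg / 1000 = 0.000182 g
Length in meters = 25.8 cm / 100 = 0.258 m
Linear density = mass / length = 0.000182 / 0.258 = 0.00070543 g/m
Denier = (g/m) * 9000 = 0.00070543 * 9000 = 6.35

6.35


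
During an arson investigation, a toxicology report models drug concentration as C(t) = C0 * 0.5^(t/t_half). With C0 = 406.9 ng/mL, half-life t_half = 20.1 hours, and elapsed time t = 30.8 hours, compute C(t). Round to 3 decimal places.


Drug concentration decay:
Number of half-lives = t / t_half = 30.8 / 20.1 = 1.532338
Decay factor = 0.5^1.532338 = 0.34571665
C(t) = 406.9 * 0.34571665 = 140.672 ng/mL

140.672


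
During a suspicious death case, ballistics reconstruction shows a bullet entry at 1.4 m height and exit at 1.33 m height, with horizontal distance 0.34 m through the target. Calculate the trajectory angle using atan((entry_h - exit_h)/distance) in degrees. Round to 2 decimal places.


Bullet trajectory angle:
Height difference = 1.4 - 1.33 = 0.07 m
angle = atan(0.07 / 0.34)
angle = atan(0.205882)
angle = 11.63 degrees

11.63


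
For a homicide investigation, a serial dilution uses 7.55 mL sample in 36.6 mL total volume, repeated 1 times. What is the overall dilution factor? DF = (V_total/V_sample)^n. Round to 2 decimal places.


Dilution factor calculation:
Single dilution = V_total / V_sample = 36.6 / 7.55 ≈ 4.847682
Number of dilutions = 1
Total DF = (36.6 / 7.55)^1 (full precision, rounded at the end) = 4.85

4.85


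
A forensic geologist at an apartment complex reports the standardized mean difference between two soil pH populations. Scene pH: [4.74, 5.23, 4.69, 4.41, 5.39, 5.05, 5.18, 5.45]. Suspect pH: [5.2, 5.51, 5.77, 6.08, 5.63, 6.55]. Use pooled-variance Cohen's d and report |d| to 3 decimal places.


Pooled-variance Cohen's d for soil pH comparison:
Scene mean = 40.14 / 8 = 5.0175
Suspect mean = 34.74 / 6 = 5.79
Scene sample variance s_s^2 = 0.135964
Suspect sample variance s_c^2 = 0.22284
Pooled variance = ((n_s-1)*s_s^2 + (n_c-1)*s_c^2) / (n_s + n_c - 2) = 0.172162
Pooled SD = sqrt(0.172162) = 0.414924
Mean difference = -0.7725
|d| = |-0.7725| / 0.414924 = 1.862

1.862


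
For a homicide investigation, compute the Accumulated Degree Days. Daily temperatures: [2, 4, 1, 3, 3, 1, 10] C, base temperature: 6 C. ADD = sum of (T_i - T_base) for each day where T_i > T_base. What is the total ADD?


Computing ADD day by day:
Day 1: max(0, 2 - 6) = 0
Day 2: max(0, 4 - 6) = 0
Day 3: max(0, 1 - 6) = 0
Day 4: max(0, 3 - 6) = 0
Day 5: max(0, 3 - 6) = 0
Day 6: max(0, 1 - 6) = 0
Day 7: max(0, 10 - 6) = 4
Total ADD = 4

4


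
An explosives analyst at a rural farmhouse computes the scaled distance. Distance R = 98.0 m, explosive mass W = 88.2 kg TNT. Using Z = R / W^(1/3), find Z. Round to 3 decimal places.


Scaled distance calculation:
W^(1/3) = 88.2^(1/3) = 4.451327
Z = R / W^(1/3) = 98.0 / 4.451327
Z = 22.016 m/kg^(1/3)

22.016


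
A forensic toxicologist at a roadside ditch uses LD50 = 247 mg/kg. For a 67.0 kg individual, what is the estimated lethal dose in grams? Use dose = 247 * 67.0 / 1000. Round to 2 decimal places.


Lethal dose calculation:
Lethal dose = LD50 * body_weight / 1000
= 247 * 67.0 / 1000
= 16549 / 1000
= 16.55 g

16.55


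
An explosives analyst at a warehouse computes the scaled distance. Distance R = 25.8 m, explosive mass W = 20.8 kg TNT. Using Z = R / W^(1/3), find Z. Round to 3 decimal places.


Scaled distance calculation:
W^(1/3) = 20.8^(1/3) = 2.750138
Z = R / W^(1/3) = 25.8 / 2.750138
Z = 9.381 m/kg^(1/3)

9.381


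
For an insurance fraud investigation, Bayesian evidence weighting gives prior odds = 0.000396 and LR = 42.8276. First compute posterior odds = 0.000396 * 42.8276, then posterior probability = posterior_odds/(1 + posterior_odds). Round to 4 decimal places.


Bayesian evidence evaluation:
Posterior odds = prior_odds * LR = 0.000396 * 42.8276 = 0.01695973
Posterior probability = posterior_odds / (1 + posterior_odds)
= 0.01695973 / (1 + 0.01695973)
= 0.01695973 / 1.01695973
= 0.0167

0.0167


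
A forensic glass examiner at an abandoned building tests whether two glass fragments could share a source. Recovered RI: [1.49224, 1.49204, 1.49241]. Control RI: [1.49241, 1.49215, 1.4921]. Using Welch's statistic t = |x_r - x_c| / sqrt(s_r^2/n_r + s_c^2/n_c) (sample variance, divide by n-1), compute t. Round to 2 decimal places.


Welch's t-criterion for glass RI comparison:
Recovered mean = sum / n_r = 4.47669 / 3 = 1.49223
Control mean = sum / n_c = 4.47666 / 3 = 1.49222
Recovered sample variance s_r^2 = 3.43e-08
Control sample variance s_c^2 = 2.77e-08
Welch SE (unpooled) = sqrt(s_r^2/n_r + s_c^2/n_c) = sqrt(1.14333e-08 + 9.23333e-09) = sqrt(2.06666e-08) = 0.000143759
|mean_r - mean_c| = 1e-05
t = 1e-05 / 0.000143759 = 0.07

0.07


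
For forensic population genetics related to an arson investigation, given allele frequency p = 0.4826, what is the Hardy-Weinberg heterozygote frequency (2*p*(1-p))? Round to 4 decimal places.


Hardy-Weinberg heterozygote frequency:
q = 1 - p = 1 - 0.4826 = 0.5174
2pq = 2 * 0.4826 * 0.5174 = 0.4994

0.4994


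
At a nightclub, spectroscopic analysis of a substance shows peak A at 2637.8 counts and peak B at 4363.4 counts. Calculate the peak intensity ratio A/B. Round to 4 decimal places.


Spectral peak ratio:
Peak A = 2637.8 counts
Peak B = 4363.4 counts
Ratio = 2637.8 / 4363.4 = 0.6045

0.6045


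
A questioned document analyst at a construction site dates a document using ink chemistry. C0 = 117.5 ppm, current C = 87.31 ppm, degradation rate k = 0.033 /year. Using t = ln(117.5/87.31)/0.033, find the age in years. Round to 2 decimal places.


Document age estimation:
C0/C = 117.5 / 87.31 = 1.345779
ln(C0/C) = 0.296973
t = 0.296973 / 0.033 = 9.00 years

9.00


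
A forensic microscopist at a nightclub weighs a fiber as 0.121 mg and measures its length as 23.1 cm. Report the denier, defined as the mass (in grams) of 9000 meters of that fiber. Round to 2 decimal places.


Denier calculation:
Mass in grams = 0.121 mg / 1000 = 0.000121 g
Length in meters = 23.1 cm / 100 = 0.231 m
Linear density = mass / length = 0.000121 / 0.231 = 0.00052381 g/m
Denier = (g/m) * 9000 = 0.00052381 * 9000 = 4.71

4.71


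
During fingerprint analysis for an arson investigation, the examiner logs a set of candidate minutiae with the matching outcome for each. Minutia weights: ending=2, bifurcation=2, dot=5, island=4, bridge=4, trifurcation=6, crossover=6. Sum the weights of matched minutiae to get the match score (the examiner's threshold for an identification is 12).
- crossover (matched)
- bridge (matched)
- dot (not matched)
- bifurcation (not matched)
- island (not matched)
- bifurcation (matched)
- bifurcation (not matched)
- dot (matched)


Weighted minutiae match score:
  crossover: matched, +6 (running total 6)
  bridge: matched, +4 (running total 10)
  dot: not matched, +0
  bifurcation: not matched, +0
  island: not matched, +0
  bifurcation: matched, +2 (running total 12)
  bifurcation: not matched, +0
  dot: matched, +5 (running total 17)
Total score = 17
Threshold = 12; verdict = identification

17


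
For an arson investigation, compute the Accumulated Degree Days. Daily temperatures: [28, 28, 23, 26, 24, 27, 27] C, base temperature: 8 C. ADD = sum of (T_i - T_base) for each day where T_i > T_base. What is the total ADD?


Computing ADD day by day:
Day 1: max(0, 28 - 8) = 20
Day 2: max(0, 28 - 8) = 20
Day 3: max(0, 23 - 8) = 15
Day 4: max(0, 26 - 8) = 18
Day 5: max(0, 24 - 8) = 16
Day 6: max(0, 27 - 8) = 19
Day 7: max(0, 27 - 8) = 19
Total ADD = 127

127


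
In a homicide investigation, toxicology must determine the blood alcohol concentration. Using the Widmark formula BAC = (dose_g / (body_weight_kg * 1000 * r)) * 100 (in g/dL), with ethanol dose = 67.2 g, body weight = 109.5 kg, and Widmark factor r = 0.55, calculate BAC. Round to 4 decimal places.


Applying the Widmark formula:
BAC = (dose_g / (body_wt * 1000 * r)) * 100
Denominator = 109.5 * 1000 * 0.55 = 60225
BAC = (67.2 / 60225) * 100
BAC = 0.1116 g/dL

0.1116


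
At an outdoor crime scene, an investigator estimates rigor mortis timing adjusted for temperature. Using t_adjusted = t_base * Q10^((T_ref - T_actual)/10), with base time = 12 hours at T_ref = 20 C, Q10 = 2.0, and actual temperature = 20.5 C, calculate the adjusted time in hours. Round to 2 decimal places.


Rigor mortis time adjustment:
Exponent = (T_ref - T_actual) / 10 = (20 - 20.5) / 10 = -0.05
Q10 factor = 2.0^-0.05 = 0.96594
t_adjusted = 12 * 0.96594 = 11.59 hours

11.59


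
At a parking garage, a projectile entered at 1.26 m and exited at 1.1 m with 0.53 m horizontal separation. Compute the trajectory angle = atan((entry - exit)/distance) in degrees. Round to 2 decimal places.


Bullet trajectory angle:
Height difference = 1.26 - 1.1 = 0.16 m
angle = atan(0.16 / 0.53)
angle = atan(0.301887)
angle = 16.80 degrees

16.80


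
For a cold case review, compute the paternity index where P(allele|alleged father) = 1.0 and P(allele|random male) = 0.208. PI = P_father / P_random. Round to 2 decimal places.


Paternity Index calculation:
PI = P(allele|father) / P(allele|random)
PI = 1.0 / 0.208
PI = 4.81

4.81


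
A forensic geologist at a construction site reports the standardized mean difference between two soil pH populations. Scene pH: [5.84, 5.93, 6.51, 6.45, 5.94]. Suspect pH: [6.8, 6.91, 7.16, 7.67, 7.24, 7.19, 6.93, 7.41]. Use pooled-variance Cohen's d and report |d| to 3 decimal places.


Pooled-variance Cohen's d for soil pH comparison:
Scene mean = 30.67 / 5 = 6.134
Suspect mean = 57.31 / 8 = 7.16375
Scene sample variance s_s^2 = 0.10173
Suspect sample variance s_c^2 = 0.082113
Pooled variance = ((n_s-1)*s_s^2 + (n_c-1)*s_c^2) / (n_s + n_c - 2) = 0.089246
Pooled SD = sqrt(0.089246) = 0.298741
Mean difference = -1.02975
|d| = |-1.02975| / 0.298741 = 3.447

3.447


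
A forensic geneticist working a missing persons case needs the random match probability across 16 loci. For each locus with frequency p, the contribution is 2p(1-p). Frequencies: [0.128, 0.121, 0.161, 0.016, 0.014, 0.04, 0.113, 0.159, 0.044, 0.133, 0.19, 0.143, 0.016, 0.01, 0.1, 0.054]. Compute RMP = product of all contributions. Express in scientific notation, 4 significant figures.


Computing RMP for 16 loci:
Locus 1: 2 * 0.128 * 0.872 = 0.223232
Locus 2: 2 * 0.121 * 0.879 = 0.212718
Locus 3: 2 * 0.161 * 0.839 = 0.270158
Locus 4: 2 * 0.016 * 0.984 = 0.031488
Locus 5: 2 * 0.014 * 0.986 = 0.027608
Locus 6: 2 * 0.04 * 0.96 = 0.0768
Locus 7: 2 * 0.113 * 0.887 = 0.200462
Locus 8: 2 * 0.159 * 0.841 = 0.267438
Locus 9: 2 * 0.044 * 0.956 = 0.084128
Locus 10: 2 * 0.133 * 0.867 = 0.230622
Locus 11: 2 * 0.19 * 0.81 = 0.3078
Locus 12: 2 * 0.143 * 0.857 = 0.245102
Locus 13: 2 * 0.016 * 0.984 = 0.031488
Locus 14: 2 * 0.01 * 0.99 = 0.0198
Locus 15: 2 * 0.1 * 0.9 = 0.18
Locus 16: 2 * 0.054 * 0.946 = 0.102168
RMP = 7.706e-16

7.706e-16


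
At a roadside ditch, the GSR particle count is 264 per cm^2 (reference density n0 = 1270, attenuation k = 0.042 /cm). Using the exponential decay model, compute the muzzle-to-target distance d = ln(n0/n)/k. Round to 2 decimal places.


GSR distance calculation:
n0/n = 1270 / 264 = 4.810606
ln(n0/n) = 1.570823
d = 1.570823 / 0.042 = 37.40 cm

37.40


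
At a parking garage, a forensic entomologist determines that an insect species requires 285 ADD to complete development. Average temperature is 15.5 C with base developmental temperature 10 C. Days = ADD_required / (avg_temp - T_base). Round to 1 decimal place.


Insect development time:
Effective temperature = avg_temp - T_base = 15.5 - 10 = 5.5 C
Days = ADD / effective_temp = 285 / 5.5 = 51.8 days

51.8


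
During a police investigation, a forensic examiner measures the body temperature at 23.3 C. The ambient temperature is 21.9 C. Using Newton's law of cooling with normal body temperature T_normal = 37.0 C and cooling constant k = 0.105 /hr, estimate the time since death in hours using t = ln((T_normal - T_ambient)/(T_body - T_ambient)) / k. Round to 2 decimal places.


Using Newton's law of cooling:
t = ln((T_normal - T_ambient) / (T_body - T_ambient)) / k
T_normal - T_ambient = 15.1
T_body - T_ambient = 1.4
Ratio = 10.785714
ln(ratio) = 2.378222
t = 2.378222 / 0.105 = 22.65 hours

22.65


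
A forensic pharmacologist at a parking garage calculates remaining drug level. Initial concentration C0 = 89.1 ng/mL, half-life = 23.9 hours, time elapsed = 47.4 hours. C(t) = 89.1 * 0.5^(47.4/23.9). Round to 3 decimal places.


Drug concentration decay:
Number of half-lives = t / t_half = 47.4 / 23.9 = 1.983264
Decay factor = 0.5^1.983264 = 0.25291701
C(t) = 89.1 * 0.25291701 = 22.535 ng/mL

22.535


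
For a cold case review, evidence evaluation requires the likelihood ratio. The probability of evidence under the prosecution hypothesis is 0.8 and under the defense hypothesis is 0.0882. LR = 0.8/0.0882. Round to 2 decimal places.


Likelihood ratio calculation:
LR = P(E|Hp) / P(E|Hd)
LR = 0.8 / 0.0882
LR = 9.07

9.07


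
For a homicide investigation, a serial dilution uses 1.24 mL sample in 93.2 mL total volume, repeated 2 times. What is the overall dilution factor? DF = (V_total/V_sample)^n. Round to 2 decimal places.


Dilution factor calculation:
Single dilution = V_total / V_sample = 93.2 / 1.24 ≈ 75.16129
Number of dilutions = 2
Total DF = (93.2 / 1.24)^2 (full precision, rounded at the end) = 5649.22

5649.22


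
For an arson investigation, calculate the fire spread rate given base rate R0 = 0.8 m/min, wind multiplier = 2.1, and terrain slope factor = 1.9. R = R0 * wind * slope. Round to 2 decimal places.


Fire spread rate calculation:
R = R0 * wind_factor * slope_factor
= 0.8 * 2.1 * 1.9
= 1.68 * 1.9
= 3.19 m/min

3.19


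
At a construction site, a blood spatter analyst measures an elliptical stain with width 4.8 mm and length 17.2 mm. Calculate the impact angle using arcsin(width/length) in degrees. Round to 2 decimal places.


Blood spatter impact angle calculation:
width / length = 4.8 / 17.2 = 0.27907
angle = arcsin(0.27907)
angle = 16.20 degrees

16.20


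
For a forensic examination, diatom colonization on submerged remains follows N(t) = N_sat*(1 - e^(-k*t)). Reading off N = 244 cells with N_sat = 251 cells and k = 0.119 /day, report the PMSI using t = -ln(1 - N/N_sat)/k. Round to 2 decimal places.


PMSI from diatom colonization curve:
N / N_sat = 244 / 251 = 0.972112
1 - N/N_sat = 0.027888
ln(1 - N/N_sat) = -3.579559
t = -ln(1 - N/N_sat) / k = -(-3.579559) / 0.119 = 30.08 days

30.08


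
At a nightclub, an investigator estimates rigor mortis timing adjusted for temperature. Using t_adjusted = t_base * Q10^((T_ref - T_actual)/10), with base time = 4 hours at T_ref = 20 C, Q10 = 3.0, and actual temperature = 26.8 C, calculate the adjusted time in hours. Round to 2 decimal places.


Rigor mortis time adjustment:
Exponent = (T_ref - T_actual) / 10 = (20 - 26.8) / 10 = -0.68
Q10 factor = 3.0^-0.68 = 0.47376
t_adjusted = 4 * 0.47376 = 1.90 hours

1.90


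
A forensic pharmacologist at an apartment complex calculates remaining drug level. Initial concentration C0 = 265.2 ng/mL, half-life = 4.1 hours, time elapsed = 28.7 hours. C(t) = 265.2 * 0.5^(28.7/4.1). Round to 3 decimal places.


Drug concentration decay:
Number of half-lives = t / t_half = 28.7 / 4.1 = 7
Decay factor = 0.5^7 = 0.0078125
C(t) = 265.2 * 0.0078125 = 2.072 ng/mL

2.072


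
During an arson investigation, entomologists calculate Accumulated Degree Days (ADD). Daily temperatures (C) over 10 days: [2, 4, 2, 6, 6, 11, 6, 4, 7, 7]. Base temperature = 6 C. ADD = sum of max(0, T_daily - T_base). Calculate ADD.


Computing ADD day by day:
Day 1: max(0, 2 - 6) = 0
Day 2: max(0, 4 - 6) = 0
Day 3: max(0, 2 - 6) = 0
Day 4: max(0, 6 - 6) = 0
Day 5: max(0, 6 - 6) = 0
Day 6: max(0, 11 - 6) = 5
Day 7: max(0, 6 - 6) = 0
Day 8: max(0, 4 - 6) = 0
Day 9: max(0, 7 - 6) = 1
Day 10: max(0, 7 - 6) = 1
Total ADD = 7

7


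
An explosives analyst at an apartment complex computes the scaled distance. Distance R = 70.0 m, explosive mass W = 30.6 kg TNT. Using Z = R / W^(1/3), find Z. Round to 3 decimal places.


Scaled distance calculation:
W^(1/3) = 30.6^(1/3) = 3.127811
Z = R / W^(1/3) = 70.0 / 3.127811
Z = 22.380 m/kg^(1/3)

22.380


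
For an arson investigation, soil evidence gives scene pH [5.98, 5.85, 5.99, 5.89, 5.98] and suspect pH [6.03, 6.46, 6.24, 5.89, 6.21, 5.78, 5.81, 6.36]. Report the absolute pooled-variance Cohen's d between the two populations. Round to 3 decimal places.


Pooled-variance Cohen's d for soil pH comparison:
Scene mean = 29.69 / 5 = 5.938
Suspect mean = 48.78 / 8 = 6.0975
Scene sample variance s_s^2 = 0.00407
Suspect sample variance s_c^2 = 0.066336
Pooled variance = ((n_s-1)*s_s^2 + (n_c-1)*s_c^2) / (n_s + n_c - 2) = 0.043694
Pooled SD = sqrt(0.043694) = 0.209031
Mean difference = -0.1595
|d| = |-0.1595| / 0.209031 = 0.763

0.763


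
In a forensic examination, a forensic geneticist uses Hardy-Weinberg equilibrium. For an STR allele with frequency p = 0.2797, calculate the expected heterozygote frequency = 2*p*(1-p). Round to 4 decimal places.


Hardy-Weinberg heterozygote frequency:
q = 1 - p = 1 - 0.2797 = 0.7203
2pq = 2 * 0.2797 * 0.7203 = 0.4029

0.4029


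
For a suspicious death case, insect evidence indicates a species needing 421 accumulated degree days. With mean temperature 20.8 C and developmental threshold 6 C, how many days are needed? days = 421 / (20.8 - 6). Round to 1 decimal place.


Insect development time:
Effective temperature = avg_temp - T_base = 20.8 - 6 = 14.8 C
Days = ADD / effective_temp = 421 / 14.8 = 28.4 days

28.4


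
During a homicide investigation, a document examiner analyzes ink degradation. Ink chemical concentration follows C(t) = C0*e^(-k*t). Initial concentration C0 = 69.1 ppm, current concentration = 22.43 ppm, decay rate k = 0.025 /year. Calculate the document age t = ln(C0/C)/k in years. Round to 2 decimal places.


Document age estimation:
C0/C = 69.1 / 22.43 = 3.080695
ln(C0/C) = 1.125155
t = 1.125155 / 0.025 = 45.01 years

45.01


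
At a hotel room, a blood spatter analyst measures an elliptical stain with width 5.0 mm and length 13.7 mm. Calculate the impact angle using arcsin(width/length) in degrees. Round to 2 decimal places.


Blood spatter impact angle calculation:
width / length = 5.0 / 13.7 = 0.364964
angle = arcsin(0.364964)
angle = 21.41 degrees

21.41


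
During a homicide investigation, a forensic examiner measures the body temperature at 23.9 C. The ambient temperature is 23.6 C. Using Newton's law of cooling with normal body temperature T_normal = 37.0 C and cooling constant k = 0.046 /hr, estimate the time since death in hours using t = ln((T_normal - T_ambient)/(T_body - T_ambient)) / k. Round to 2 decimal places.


Using Newton's law of cooling:
t = ln((T_normal - T_ambient) / (T_body - T_ambient)) / k
T_normal - T_ambient = 13.4
T_body - T_ambient = 0.3
Ratio = 44.666667
ln(ratio) = 3.799228
t = 3.799228 / 0.046 = 82.59 hours

82.59


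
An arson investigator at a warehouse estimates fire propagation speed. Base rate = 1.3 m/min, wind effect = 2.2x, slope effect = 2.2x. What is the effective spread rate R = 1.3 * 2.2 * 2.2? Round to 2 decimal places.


Fire spread rate calculation:
R = R0 * wind_factor * slope_factor
= 1.3 * 2.2 * 2.2
= 2.86 * 2.2
= 6.29 m/min

6.29


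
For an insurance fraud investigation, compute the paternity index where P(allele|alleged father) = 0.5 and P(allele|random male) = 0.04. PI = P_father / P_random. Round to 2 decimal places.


Paternity Index calculation:
PI = P(allele|father) / P(allele|random)
PI = 0.5 / 0.04
PI = 12.50

12.50


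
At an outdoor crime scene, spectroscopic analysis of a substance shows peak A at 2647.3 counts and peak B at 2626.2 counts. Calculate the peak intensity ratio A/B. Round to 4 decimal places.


Spectral peak ratio:
Peak A = 2647.3 counts
Peak B = 2626.2 counts
Ratio = 2647.3 / 2626.2 = 1.0080

1.0080


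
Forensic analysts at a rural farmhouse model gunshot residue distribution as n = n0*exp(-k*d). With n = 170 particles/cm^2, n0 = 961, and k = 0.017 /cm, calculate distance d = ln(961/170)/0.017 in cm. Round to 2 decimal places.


GSR distance calculation:
n0/n = 961 / 170 = 5.652941
ln(n0/n) = 1.732176
d = 1.732176 / 0.017 = 101.89 cm

101.89


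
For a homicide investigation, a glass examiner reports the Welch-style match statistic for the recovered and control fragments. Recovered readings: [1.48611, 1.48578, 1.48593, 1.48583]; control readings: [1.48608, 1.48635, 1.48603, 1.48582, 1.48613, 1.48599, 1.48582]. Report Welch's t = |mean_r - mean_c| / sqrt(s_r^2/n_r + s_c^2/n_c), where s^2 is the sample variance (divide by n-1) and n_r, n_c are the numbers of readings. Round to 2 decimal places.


Welch's t-criterion for glass RI comparison:
Recovered mean = sum / n_r = 5.94365 / 4 = 1.4859125
Control mean = sum / n_c = 10.40222 / 7 = 1.4860314
Recovered sample variance s_r^2 = 2.1225e-08
Control sample variance s_c^2 = 3.41143e-08
Welch SE (unpooled) = sqrt(s_r^2/n_r + s_c^2/n_c) = sqrt(5.30625e-09 + 4.87347e-09) = sqrt(1.01797e-08) = 0.000100894
|mean_r - mean_c| = 0.000118929
t = 0.000118929 / 0.000100894 = 1.18

1.18


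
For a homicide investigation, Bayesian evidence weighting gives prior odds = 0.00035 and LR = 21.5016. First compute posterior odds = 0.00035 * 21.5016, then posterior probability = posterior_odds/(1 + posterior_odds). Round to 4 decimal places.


Bayesian evidence evaluation:
Posterior odds = prior_odds * LR = 0.00035 * 21.5016 = 0.00752556
Posterior probability = posterior_odds / (1 + posterior_odds)
= 0.00752556 / (1 + 0.00752556)
= 0.00752556 / 1.00752556
= 0.0075

0.0075


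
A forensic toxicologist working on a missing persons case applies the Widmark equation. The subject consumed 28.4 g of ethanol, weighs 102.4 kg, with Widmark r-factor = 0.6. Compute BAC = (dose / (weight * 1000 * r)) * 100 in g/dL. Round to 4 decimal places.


Applying the Widmark formula:
BAC = (dose_g / (body_wt * 1000 * r)) * 100
Denominator = 102.4 * 1000 * 0.6 = 61440
BAC = (28.4 / 61440) * 100
BAC = 0.0462 g/dL

0.0462


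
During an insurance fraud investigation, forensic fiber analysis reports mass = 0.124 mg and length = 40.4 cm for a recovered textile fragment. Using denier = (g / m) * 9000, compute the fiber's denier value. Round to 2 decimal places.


Denier calculation:
Mass in grams = 0.124 mg / 1000 = 0.000124 g
Length in meters = 40.4 cm / 100 = 0.404 m
Linear density = mass / length = 0.000124 / 0.404 = 0.00030693 g/m
Denier = (g/m) * 9000 = 0.00030693 * 9000 = 2.76

2.76


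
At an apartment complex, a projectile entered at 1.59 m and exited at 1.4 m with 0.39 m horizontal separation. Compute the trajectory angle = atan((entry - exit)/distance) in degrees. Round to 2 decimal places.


Bullet trajectory angle:
Height difference = 1.59 - 1.4 = 0.19 m
angle = atan(0.19 / 0.39)
angle = atan(0.487179)
angle = 25.97 degrees

25.97


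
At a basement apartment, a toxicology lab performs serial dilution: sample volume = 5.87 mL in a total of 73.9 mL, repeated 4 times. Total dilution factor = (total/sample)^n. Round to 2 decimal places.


Dilution factor calculation:
Single dilution = V_total / V_sample = 73.9 / 5.87 ≈ 12.589438
Number of dilutions = 4
Total DF = (73.9 / 5.87)^4 (full precision, rounded at the end) = 25120.33

25120.33


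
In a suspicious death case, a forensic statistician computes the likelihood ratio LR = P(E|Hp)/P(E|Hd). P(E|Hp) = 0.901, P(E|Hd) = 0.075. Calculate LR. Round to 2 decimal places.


Likelihood ratio calculation:
LR = P(E|Hp) / P(E|Hd)
LR = 0.901 / 0.075
LR = 12.01

12.01


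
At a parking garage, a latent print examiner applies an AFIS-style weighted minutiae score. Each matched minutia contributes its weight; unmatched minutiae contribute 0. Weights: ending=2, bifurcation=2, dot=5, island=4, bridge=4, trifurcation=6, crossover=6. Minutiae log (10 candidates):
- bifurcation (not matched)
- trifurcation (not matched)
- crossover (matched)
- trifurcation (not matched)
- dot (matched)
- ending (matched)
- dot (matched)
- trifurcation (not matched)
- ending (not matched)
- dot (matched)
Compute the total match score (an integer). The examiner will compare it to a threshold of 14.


Weighted minutiae match score:
  bifurcation: not matched, +0
  trifurcation: not matched, +0
  crossover: matched, +6 (running total 6)
  trifurcation: not matched, +0
  dot: matched, +5 (running total 11)
  ending: matched, +2 (running total 13)
  dot: matched, +5 (running total 18)
  trifurcation: not matched, +0
  ending: not matched, +0
  dot: matched, +5 (running total 23)
Total score = 23
Threshold = 14; verdict = identification

23


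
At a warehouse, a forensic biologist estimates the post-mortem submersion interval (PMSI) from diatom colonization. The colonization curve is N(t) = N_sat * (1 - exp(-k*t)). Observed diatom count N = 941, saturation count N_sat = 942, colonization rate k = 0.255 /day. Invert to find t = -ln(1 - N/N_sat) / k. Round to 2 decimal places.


PMSI from diatom colonization curve:
N / N_sat = 941 / 942 = 0.998938
1 - N/N_sat = 0.001062
ln(1 - N/N_sat) = -6.847601
t = -ln(1 - N/N_sat) / k = -(-6.847601) / 0.255 = 26.85 days

26.85


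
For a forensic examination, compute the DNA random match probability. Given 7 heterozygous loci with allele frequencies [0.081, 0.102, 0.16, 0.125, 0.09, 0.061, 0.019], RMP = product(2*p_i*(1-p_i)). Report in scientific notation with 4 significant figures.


Computing RMP for 7 loci:
Locus 1: 2 * 0.081 * 0.919 = 0.148878
Locus 2: 2 * 0.102 * 0.898 = 0.183192
Locus 3: 2 * 0.16 * 0.84 = 0.2688
Locus 4: 2 * 0.125 * 0.875 = 0.21875
Locus 5: 2 * 0.09 * 0.91 = 0.1638
Locus 6: 2 * 0.061 * 0.939 = 0.114558
Locus 7: 2 * 0.019 * 0.981 = 0.037278
RMP = 1.122e-06

1.122e-06


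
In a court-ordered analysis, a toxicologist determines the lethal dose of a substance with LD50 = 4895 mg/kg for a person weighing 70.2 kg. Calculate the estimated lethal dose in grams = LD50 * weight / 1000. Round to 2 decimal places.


Lethal dose calculation:
Lethal dose = LD50 * body_weight / 1000
= 4895 * 70.2 / 1000
= 343629 / 1000
= 343.63 g

343.63


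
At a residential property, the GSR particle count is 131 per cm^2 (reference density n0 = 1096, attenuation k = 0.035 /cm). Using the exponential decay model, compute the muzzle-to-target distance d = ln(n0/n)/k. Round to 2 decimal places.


GSR distance calculation:
n0/n = 1096 / 131 = 8.366412
ln(n0/n) = 2.124225
d = 2.124225 / 0.035 = 60.69 cm

60.69


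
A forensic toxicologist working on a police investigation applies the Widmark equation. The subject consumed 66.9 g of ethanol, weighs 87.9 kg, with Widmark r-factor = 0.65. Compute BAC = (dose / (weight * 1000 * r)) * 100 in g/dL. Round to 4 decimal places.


Applying the Widmark formula:
BAC = (dose_g / (body_wt * 1000 * r)) * 100
Denominator = 87.9 * 1000 * 0.65 = 57135
BAC = (66.9 / 57135) * 100
BAC = 0.1171 g/dL

0.1171


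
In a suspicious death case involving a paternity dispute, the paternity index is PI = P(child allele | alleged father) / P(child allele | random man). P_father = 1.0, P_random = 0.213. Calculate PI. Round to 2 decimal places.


Paternity Index calculation:
PI = P(allele|father) / P(allele|random)
PI = 1.0 / 0.213
PI = 4.69

4.69


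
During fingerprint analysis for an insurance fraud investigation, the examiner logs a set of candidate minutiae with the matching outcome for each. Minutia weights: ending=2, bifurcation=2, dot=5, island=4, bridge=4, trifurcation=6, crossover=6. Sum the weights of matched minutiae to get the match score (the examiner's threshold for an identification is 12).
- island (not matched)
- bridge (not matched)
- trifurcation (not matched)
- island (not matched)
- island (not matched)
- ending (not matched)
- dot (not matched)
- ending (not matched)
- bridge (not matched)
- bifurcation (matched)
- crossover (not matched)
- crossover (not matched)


Weighted minutiae match score:
  island: not matched, +0
  bridge: not matched, +0
  trifurcation: not matched, +0
  island: not matched, +0
  island: not matched, +0
  ending: not matched, +0
  dot: not matched, +0
  ending: not matched, +0
  bridge: not matched, +0
  bifurcation: matched, +2 (running total 2)
  crossover: not matched, +0
  crossover: not matched, +0
Total score = 2
Threshold = 12; verdict = inconclusive

2


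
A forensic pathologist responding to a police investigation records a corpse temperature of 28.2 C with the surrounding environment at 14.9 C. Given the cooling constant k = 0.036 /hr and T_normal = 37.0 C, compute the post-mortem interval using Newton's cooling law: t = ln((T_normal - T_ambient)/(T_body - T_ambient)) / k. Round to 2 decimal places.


Using Newton's law of cooling:
t = ln((T_normal - T_ambient) / (T_body - T_ambient)) / k
T_normal - T_ambient = 22.1
T_body - T_ambient = 13.3
Ratio = 1.661654
ln(ratio) = 0.507813
t = 0.507813 / 0.036 = 14.11 hours

14.11


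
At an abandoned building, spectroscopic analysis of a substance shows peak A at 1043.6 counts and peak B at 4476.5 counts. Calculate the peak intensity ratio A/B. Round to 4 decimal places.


Spectral peak ratio:
Peak A = 1043.6 counts
Peak B = 4476.5 counts
Ratio = 1043.6 / 4476.5 = 0.2331

0.2331


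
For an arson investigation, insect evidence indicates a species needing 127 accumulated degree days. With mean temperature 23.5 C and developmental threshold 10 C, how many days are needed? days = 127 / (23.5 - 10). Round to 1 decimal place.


Insect development time:
Effective temperature = avg_temp - T_base = 23.5 - 10 = 13.5 C
Days = ADD / effective_temp = 127 / 13.5 = 9.4 days

9.4


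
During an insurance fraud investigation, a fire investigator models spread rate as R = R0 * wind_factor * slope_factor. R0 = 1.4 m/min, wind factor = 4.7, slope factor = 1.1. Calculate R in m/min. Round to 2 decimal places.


Fire spread rate calculation:
R = R0 * wind_factor * slope_factor
= 1.4 * 4.7 * 1.1
= 6.58 * 1.1
= 7.24 m/min

7.24


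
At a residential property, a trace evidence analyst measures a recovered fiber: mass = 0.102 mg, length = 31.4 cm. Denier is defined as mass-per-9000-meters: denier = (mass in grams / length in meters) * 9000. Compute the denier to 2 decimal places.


Denier calculation:
Mass in grams = 0.102 mg / 1000 = 0.000102 g
Length in meters = 31.4 cm / 100 = 0.314 m
Linear density = mass / length = 0.000102 / 0.314 = 0.00032484 g/m
Denier = (g/m) * 9000 = 0.00032484 * 9000 = 2.92

2.92


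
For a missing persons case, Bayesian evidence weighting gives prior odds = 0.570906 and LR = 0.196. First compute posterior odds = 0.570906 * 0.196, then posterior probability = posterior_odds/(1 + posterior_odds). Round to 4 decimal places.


Bayesian evidence evaluation:
Posterior odds = prior_odds * LR = 0.570906 * 0.196 = 0.1118976
Posterior probability = posterior_odds / (1 + posterior_odds)
= 0.1118976 / (1 + 0.1118976)
= 0.1118976 / 1.1118976
= 0.1006

0.1006


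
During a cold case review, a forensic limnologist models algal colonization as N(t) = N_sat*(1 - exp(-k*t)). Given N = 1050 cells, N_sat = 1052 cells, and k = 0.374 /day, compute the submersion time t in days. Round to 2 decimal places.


PMSI from diatom colonization curve:
N / N_sat = 1050 / 1052 = 0.998099
1 - N/N_sat = 0.001901
ln(1 - N/N_sat) = -6.265375
t = -ln(1 - N/N_sat) / k = -(-6.265375) / 0.374 = 16.75 days

16.75


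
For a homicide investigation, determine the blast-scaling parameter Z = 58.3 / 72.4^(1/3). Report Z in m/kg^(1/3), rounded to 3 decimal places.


Scaled distance calculation:
W^(1/3) = 72.4^(1/3) = 4.167857
Z = R / W^(1/3) = 58.3 / 4.167857
Z = 13.988 m/kg^(1/3)

13.988


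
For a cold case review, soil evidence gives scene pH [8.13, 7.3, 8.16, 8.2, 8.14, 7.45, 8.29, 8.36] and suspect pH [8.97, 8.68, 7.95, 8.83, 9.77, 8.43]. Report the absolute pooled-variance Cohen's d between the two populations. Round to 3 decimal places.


Pooled-variance Cohen's d for soil pH comparison:
Scene mean = 64.03 / 8 = 8.00375
Suspect mean = 52.63 / 6 = 8.771667
Scene sample variance s_s^2 = 0.158312
Suspect sample variance s_c^2 = 0.367937
Pooled variance = ((n_s-1)*s_s^2 + (n_c-1)*s_c^2) / (n_s + n_c - 2) = 0.245656
Pooled SD = sqrt(0.245656) = 0.495637
Mean difference = -0.767917
|d| = |-0.767917| / 0.495637 = 1.549

1.549


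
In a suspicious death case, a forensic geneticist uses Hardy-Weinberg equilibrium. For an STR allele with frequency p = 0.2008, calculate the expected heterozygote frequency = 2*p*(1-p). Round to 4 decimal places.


Hardy-Weinberg heterozygote frequency:
q = 1 - p = 1 - 0.2008 = 0.7992
2pq = 2 * 0.2008 * 0.7992 = 0.3210

0.3210


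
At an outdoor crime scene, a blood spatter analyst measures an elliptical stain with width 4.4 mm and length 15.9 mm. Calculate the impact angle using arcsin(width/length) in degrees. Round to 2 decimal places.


Blood spatter impact angle calculation:
width / length = 4.4 / 15.9 = 0.27673
angle = arcsin(0.27673)
angle = 16.07 degrees

16.07


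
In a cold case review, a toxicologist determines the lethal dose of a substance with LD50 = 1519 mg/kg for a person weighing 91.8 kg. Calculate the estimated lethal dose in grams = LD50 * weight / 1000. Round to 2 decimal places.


Lethal dose calculation:
Lethal dose = LD50 * body_weight / 1000
= 1519 * 91.8 / 1000
= 139444.2 / 1000
= 139.44 g

139.44


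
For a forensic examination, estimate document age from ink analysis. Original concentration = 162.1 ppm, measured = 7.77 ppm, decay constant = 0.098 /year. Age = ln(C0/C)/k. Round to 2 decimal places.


Document age estimation:
C0/C = 162.1 / 7.77 = 20.862291
ln(C0/C) = 3.037943
t = 3.037943 / 0.098 = 31.00 years

31.00


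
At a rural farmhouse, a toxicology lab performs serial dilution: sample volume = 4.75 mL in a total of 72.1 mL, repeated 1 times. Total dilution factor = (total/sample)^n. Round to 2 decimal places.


Dilution factor calculation:
Single dilution = V_total / V_sample = 72.1 / 4.75 ≈ 15.178947
Number of dilutions = 1
Total DF = (72.1 / 4.75)^1 (full precision, rounded at the end) = 15.18

15.18


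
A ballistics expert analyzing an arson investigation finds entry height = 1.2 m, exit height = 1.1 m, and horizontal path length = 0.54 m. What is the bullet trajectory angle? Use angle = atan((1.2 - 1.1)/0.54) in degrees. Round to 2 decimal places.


Bullet trajectory angle:
Height difference = 1.2 - 1.1 = 0.1 m
angle = atan(0.1 / 0.54)
angle = atan(0.185185)
angle = 10.49 degrees

10.49


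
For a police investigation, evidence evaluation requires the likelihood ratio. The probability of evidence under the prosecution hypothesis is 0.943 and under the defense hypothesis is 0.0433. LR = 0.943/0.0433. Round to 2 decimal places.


Likelihood ratio calculation:
LR = P(E|Hp) / P(E|Hd)
LR = 0.943 / 0.0433
LR = 21.78

21.78


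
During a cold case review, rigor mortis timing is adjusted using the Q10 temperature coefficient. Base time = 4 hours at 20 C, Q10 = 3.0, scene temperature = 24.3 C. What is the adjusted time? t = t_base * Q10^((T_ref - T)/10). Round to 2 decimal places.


Rigor mortis time adjustment:
Exponent = (T_ref - T_actual) / 10 = (20 - 24.3) / 10 = -0.43
Q10 factor = 3.0^-0.43 = 0.6235
t_adjusted = 4 * 0.6235 = 2.49 hours

2.49


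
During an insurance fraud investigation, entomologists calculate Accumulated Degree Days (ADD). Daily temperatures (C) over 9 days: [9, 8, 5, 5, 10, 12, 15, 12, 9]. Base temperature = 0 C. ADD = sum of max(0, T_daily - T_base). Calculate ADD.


Computing ADD day by day:
Day 1: max(0, 9 - 0) = 9
Day 2: max(0, 8 - 0) = 8
Day 3: max(0, 5 - 0) = 5
Day 4: max(0, 5 - 0) = 5
Day 5: max(0, 10 - 0) = 10
Day 6: max(0, 12 - 0) = 12
Day 7: max(0, 15 - 0) = 15
Day 8: max(0, 12 - 0) = 12
Day 9: max(0, 9 - 0) = 9
Total ADD = 85

85


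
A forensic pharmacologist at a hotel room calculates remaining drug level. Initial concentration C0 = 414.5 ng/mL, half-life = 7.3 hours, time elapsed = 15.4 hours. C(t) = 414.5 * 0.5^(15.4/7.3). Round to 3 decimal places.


Drug concentration decay:
Number of half-lives = t / t_half = 15.4 / 7.3 = 2.109589
Decay factor = 0.5^2.109589 = 0.23171302
C(t) = 414.5 * 0.23171302 = 96.045 ng/mL

96.045
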